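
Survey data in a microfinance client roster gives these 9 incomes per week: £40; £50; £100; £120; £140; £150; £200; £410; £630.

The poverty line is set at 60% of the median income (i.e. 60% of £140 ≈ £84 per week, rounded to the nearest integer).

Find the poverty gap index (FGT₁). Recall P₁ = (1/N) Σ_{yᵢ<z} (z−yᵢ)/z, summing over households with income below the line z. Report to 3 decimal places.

Incomes under z: £40, £50 (q = 2 of N = 9).
Shortfall ratios: (84−40)/84 = 0.5238; (84−50)/84 = 0.4048.
Sum of shortfalls = 0.928571; P₁ averages over all N: 0.928571 / 9 = 0.103.

0.103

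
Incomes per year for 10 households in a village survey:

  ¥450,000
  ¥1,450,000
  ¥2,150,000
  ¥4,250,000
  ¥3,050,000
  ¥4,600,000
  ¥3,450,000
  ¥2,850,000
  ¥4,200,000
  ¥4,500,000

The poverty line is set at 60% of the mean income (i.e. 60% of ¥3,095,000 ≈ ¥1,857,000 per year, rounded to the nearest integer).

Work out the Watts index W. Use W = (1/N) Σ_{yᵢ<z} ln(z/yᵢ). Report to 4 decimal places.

0.1665

Below z: ¥450,000, ¥1,450,000 (q = 2 of N = 10).
Log gaps: ln(1857000/450000) = 1.4175; ln(1857000/1450000) = 0.2474.
W = 1.664869 / 10 = 0.1665.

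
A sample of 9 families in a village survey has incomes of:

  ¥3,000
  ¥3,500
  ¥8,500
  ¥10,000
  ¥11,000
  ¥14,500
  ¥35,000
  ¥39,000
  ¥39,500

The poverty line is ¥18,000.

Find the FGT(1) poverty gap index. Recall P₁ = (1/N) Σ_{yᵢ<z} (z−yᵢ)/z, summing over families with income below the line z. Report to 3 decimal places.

0.355

Incomes under z: ¥3,000, ¥3,500, ¥8,500, ¥10,000, ¥11,000, ¥14,500 (q = 6 of N = 9).
Relative gaps: (18000−3000)/18000 = 0.8333; (18000−3500)/18000 = 0.8056; (18000−8500)/18000 = 0.5278; (18000−10000)/18000 = 0.4444; (18000−11000)/18000 = 0.3889; (18000−14500)/18000 = 0.1944.
Sum of shortfalls = 3.194444; P₁ averages over all N: 3.194444 / 9 = 0.355.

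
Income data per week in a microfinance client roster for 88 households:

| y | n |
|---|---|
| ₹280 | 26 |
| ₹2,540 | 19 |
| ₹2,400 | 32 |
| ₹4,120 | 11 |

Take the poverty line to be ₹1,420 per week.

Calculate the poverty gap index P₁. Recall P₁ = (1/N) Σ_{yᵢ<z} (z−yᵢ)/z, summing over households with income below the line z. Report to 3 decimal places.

0.237

Incomes under z: 26×₹280 (q = 26 of N = 88).
Gap ratios (z−y)/z: (1420−280)/1420 = 0.8028 (×26).
Sum of shortfalls = 20.873239; P₁ averages over all N: 20.873239 / 88 = 0.237.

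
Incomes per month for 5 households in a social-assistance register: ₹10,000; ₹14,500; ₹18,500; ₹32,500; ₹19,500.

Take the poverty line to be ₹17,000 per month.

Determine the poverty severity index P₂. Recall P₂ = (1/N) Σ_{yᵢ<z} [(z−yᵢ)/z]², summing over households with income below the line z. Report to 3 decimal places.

Below the line: ₹10,000, ₹14,500 (q = 2 of N = 5).
Shortfall ratios: (17000−10000)/17000 = 0.4118; (17000−14500)/17000 = 0.1471.
Squared: 0.1696; 0.0216.
Sum = 0.191176; P₂ = 0.191176 / 5 = 0.038.

0.038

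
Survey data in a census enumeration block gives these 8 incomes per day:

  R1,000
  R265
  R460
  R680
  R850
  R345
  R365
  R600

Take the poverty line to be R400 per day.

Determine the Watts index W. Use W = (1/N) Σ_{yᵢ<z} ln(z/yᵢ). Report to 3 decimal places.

Below z: R265, R345, R365 (q = 3 of N = 8).
ln(z/y) terms: ln(400/265) = 0.4117; ln(400/345) = 0.1479; ln(400/365) = 0.0916.
W = 0.651222 / 8 = 0.081.

0.081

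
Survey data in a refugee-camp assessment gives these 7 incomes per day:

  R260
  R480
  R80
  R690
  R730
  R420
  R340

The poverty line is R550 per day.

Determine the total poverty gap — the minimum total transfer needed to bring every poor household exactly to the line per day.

Below z: R80, R260, R340, R420, R480 (q = 5 of N = 7).
Individual gaps: 550−80 = 470; 550−260 = 290; 550−340 = 210; 550−420 = 130; 550−480 = 70.
Aggregate gap = R1,170.

R1,170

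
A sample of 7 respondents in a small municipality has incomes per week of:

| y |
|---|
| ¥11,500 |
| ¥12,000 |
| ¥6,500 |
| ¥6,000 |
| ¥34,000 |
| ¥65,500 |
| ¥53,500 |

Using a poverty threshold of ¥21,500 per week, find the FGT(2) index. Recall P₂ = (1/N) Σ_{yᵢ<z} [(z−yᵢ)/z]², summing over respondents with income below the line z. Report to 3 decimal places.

0.203

Incomes under z: ¥6,000, ¥6,500, ¥11,500, ¥12,000 (q = 4 of N = 7).
Relative gaps: (21500−6000)/21500 = 0.7209; (21500−6500)/21500 = 0.6977; (21500−11500)/21500 = 0.4651; (21500−12000)/21500 = 0.4419.
Squared: 0.5197; 0.4867; 0.2163; 0.1952.
Sum = 1.418064; P₂ = 1.418064 / 7 = 0.203.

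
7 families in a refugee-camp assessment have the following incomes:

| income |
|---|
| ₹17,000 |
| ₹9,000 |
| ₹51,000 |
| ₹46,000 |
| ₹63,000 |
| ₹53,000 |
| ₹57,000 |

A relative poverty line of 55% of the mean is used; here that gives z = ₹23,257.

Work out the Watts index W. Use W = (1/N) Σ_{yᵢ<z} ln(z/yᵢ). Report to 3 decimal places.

Below z: ₹9,000, ₹17,000 (q = 2 of N = 7).
Log gaps: ln(23257/9000) = 0.9494; ln(23257/17000) = 0.3134.
W = 1.262774 / 7 = 0.180.

0.180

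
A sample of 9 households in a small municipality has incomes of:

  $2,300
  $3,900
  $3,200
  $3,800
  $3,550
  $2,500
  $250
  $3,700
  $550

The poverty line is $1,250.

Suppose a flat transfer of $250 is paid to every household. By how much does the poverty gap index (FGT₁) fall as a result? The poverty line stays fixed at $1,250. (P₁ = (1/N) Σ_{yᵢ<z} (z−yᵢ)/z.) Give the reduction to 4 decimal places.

0.0444

Before: below the line — $250, $550; poverty gap index (FGT₁) = 0.151111.
After the $250 transfer: below the line — $500, $800; poverty gap index (FGT₁) = 0.106667.
Reduction = 0.151111 − 0.106667 = 0.0444.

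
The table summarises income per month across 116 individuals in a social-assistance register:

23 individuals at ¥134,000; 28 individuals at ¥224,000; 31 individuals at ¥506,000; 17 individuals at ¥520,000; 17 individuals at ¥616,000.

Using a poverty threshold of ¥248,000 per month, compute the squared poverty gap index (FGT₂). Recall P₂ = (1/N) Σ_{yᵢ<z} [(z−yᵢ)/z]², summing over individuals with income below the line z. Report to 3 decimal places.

0.044

Incomes under z: 23×¥134,000, 28×¥224,000 (q = 51 of N = 116).
Gap ratios (z−y)/z: (248000−134000)/248000 = 0.4597 (×23); (248000−224000)/248000 = 0.0968 (×28).
Squared: 0.2113 (×23); 0.0094 (×28).
Sum = 5.122203; P₂ = 5.122203 / 116 = 0.044.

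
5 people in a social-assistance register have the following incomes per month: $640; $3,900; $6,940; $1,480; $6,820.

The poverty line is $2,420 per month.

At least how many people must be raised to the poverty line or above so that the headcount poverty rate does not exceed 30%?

1

2 of the 5 people are poor, so H = 2/5 = 0.400.
A headcount ratio of at most 30% allows at most ⌊0.30 × 5⌋ = 1 poor people.
So at least 2 − 1 = 1 must be lifted.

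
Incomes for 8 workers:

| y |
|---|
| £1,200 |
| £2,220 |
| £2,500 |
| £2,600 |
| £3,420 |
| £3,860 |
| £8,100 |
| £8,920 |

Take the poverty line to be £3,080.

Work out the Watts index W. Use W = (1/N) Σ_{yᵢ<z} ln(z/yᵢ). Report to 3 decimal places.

0.206

Incomes under z: £1,200, £2,220, £2,500, £2,600 (q = 4 of N = 8).
Log gaps: ln(3080/1200) = 0.9426; ln(3080/2220) = 0.3274; ln(3080/2500) = 0.2086; ln(3080/2600) = 0.1694.
W = 1.648087 / 8 = 0.206.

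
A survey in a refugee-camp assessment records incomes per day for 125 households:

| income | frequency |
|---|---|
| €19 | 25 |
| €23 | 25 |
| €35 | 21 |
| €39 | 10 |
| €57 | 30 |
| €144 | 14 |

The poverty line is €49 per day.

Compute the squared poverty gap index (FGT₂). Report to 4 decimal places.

0.1483

Below z: 25×€19, 25×€23, 21×€35, 10×€39 (q = 81 of N = 125).
Relative gaps: (49−19)/49 = 0.6122 (×25); (49−23)/49 = 0.5306 (×25); (49−35)/49 = 0.2857 (×21); (49−39)/49 = 0.2041 (×10).
Squared: 0.3748 (×25); 0.2815 (×25); 0.0816 (×21); 0.0416 (×10).
Sum = 18.540608; P₂ = 18.540608 / 125 = 0.1483.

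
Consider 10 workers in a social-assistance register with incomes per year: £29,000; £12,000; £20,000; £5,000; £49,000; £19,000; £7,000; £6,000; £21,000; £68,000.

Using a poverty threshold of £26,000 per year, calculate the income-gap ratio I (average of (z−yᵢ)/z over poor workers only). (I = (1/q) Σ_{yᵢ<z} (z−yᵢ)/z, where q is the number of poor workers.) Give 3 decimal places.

Poor units: £5,000, £6,000, £7,000, £12,000, £19,000, £20,000, £21,000 (q = 7 of N = 10).
Relative gaps: 0.8077, 0.7692, 0.7308, 0.5385, 0.2692, 0.2308, 0.1923; sum = 3.538462.
I averages over the q = 7 poor units only: 3.538462 / 7 = 0.505.

0.505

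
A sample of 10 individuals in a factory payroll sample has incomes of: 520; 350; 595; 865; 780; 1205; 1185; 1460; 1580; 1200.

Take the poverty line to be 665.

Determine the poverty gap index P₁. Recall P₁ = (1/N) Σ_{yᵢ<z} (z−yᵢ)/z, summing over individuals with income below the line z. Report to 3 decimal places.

Poor units: 350, 520, 595 (q = 3 of N = 10).
Gap ratios (z−y)/z: (665−350)/665 = 0.4737; (665−520)/665 = 0.2180; (665−595)/665 = 0.1053.
Sum of shortfalls = 0.796992; P₁ averages over all N: 0.796992 / 10 = 0.080.

0.080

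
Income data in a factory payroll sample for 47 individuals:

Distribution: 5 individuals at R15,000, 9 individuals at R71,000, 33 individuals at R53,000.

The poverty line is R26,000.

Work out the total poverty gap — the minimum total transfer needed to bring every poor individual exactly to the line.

Poor units: 5×R15,000 (q = 5 of N = 47).
Individual gaps: 5×(26000−15000) = 55000.
Aggregate gap = R55,000.

R55,000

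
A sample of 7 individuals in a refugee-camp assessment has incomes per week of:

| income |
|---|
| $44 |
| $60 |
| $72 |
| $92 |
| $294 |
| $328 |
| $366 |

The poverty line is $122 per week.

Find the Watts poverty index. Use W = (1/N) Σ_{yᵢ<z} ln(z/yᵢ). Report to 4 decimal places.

0.3627

Below z: $44, $60, $72, $92 (q = 4 of N = 7).
Log shortfalls: ln(122/44) = 1.0198; ln(122/60) = 0.7097; ln(122/72) = 0.5274; ln(122/92) = 0.2822.
W = 2.539095 / 7 = 0.3627.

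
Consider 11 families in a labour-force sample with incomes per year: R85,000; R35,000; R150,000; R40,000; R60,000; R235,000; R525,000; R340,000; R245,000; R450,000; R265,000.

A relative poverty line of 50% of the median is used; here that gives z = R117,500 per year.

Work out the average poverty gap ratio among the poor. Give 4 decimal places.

Below z: R35,000, R40,000, R60,000, R85,000 (q = 4 of N = 11).
Shortfall ratios (z−y)/z: 0.7021, 0.6596, 0.4894, 0.2766; sum = 2.127660.
The income-gap ratio divides by q (the poor only): 2.127660 / 4 = 0.5319.

0.5319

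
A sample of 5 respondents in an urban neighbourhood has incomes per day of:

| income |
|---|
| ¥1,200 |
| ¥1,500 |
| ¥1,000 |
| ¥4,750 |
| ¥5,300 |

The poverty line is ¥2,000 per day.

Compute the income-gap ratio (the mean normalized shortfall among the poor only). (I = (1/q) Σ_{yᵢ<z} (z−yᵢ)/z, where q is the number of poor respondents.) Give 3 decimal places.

0.383

Below z: ¥1,000, ¥1,200, ¥1,500 (q = 3 of N = 5).
Relative gaps: 0.5000, 0.4000, 0.2500; sum = 1.150000.
The income-gap ratio divides by q (the poor only): 1.150000 / 3 = 0.383.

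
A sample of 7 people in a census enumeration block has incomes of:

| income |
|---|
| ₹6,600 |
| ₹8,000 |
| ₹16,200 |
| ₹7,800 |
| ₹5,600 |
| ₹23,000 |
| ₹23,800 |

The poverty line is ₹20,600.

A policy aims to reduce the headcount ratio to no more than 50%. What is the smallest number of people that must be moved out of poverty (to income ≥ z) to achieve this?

2

Currently q = 5 of N = 7 are below the line (H = 0.714).
A headcount ratio of at most 50% allows at most ⌊0.50 × 7⌋ = 3 poor people.
So at least 5 − 3 = 2 must be lifted.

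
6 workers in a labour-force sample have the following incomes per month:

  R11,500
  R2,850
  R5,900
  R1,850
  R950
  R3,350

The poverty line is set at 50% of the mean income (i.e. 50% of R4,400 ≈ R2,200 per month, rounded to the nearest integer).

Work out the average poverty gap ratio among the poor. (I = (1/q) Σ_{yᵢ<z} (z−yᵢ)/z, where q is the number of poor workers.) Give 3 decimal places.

0.364

Poor units: R950, R1,850 (q = 2 of N = 6).
Relative gaps: 0.5682, 0.1591; sum = 0.727273.
I averages over the q = 2 poor units only: 0.727273 / 2 = 0.364.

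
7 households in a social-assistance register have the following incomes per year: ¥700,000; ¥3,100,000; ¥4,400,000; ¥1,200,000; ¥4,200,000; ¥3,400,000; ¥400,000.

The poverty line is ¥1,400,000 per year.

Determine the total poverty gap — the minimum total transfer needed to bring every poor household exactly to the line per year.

¥1,900,000

Below z: ¥400,000, ¥700,000, ¥1,200,000 (q = 3 of N = 7).
Individual gaps: 1400000−400000 = 1000000; 1400000−700000 = 700000; 1400000−1200000 = 200000.
Aggregate gap = ¥1,900,000.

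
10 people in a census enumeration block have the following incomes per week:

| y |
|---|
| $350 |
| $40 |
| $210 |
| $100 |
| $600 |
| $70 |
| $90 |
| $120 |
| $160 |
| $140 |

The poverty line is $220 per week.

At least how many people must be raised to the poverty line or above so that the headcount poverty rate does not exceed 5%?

8

Currently q = 8 of N = 10 are below the line (H = 0.800).
A headcount ratio of at most 5% allows at most ⌊0.05 × 10⌋ = 0 poor people.
So at least 8 − 0 = 8 must be lifted.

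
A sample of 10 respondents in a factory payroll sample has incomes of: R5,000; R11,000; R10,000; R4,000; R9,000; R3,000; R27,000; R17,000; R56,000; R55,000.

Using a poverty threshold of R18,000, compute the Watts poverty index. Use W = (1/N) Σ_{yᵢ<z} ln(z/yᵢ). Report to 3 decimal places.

Below the line: R3,000, R4,000, R5,000, R9,000, R10,000, R11,000, R17,000 (q = 7 of N = 10).
Log gaps: ln(18000/3000) = 1.7918; ln(18000/4000) = 1.5041; ln(18000/5000) = 1.2809; ln(18000/9000) = 0.6931; ln(18000/10000) = 0.5878; ln(18000/11000) = 0.4925; ln(18000/17000) = 0.0572.
W = 6.407339 / 10 = 0.641.

0.641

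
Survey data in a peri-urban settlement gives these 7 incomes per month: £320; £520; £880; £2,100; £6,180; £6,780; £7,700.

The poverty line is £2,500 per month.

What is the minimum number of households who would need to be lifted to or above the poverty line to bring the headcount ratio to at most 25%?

3

4 of the 7 households are poor, so H = 4/7 = 0.571.
A headcount ratio of at most 25% allows at most ⌊0.25 × 7⌋ = 1 poor households.
So at least 4 − 1 = 3 must be lifted.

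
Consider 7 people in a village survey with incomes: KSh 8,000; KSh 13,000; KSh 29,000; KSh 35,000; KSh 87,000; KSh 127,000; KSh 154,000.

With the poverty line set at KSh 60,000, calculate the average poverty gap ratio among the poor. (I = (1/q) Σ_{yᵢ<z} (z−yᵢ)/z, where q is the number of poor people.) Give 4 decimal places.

Below z: KSh 8,000, KSh 13,000, KSh 29,000, KSh 35,000 (q = 4 of N = 7).
Relative gaps: 0.8667, 0.7833, 0.5167, 0.4167; sum = 2.583333.
I averages over the q = 4 poor units only: 2.583333 / 4 = 0.6458.

0.6458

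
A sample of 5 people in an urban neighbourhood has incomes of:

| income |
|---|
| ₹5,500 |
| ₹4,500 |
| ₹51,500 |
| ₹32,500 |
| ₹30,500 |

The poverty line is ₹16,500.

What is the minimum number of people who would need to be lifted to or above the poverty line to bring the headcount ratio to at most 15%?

Currently q = 2 of N = 5 are below the line (H = 0.400).
A headcount ratio of at most 15% allows at most ⌊0.15 × 5⌋ = 0 poor people.
So at least 2 − 0 = 2 must be lifted.

2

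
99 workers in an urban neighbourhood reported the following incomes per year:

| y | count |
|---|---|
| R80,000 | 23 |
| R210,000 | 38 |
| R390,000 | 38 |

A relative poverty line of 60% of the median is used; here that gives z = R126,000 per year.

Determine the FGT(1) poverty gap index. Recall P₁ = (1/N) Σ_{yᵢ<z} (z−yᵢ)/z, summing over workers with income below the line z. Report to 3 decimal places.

0.085

Incomes under z: 23×R80,000 (q = 23 of N = 99).
Normalized shortfalls: (126000−80000)/126000 = 0.3651 (×23).
Σ = 8.396825. Dividing by the full population N = 99 gives P₁ = 0.085.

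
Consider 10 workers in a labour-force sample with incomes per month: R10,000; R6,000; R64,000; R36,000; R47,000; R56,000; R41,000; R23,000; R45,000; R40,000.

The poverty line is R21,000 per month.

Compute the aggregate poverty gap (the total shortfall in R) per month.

R26,000

Poor units: R6,000, R10,000 (q = 2 of N = 10).
Individual gaps: 21000−6000 = 15000; 21000−10000 = 11000.
Aggregate gap = R26,000.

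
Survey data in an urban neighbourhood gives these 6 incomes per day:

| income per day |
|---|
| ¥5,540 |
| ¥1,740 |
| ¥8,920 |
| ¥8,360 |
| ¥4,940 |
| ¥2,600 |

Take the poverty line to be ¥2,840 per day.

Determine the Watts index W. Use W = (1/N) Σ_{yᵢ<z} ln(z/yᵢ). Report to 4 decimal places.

Poor units: ¥1,740, ¥2,600 (q = 2 of N = 6).
ln(z/y) terms: ln(2840/1740) = 0.4899; ln(2840/2600) = 0.0883.
W = 0.578212 / 6 = 0.0964.

0.0964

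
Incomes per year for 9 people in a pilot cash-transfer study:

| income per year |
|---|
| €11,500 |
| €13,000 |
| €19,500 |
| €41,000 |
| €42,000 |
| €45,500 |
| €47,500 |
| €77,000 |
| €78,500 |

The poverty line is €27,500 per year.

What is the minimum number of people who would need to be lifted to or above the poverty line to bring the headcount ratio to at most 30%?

3 of the 9 people are poor, so H = 3/9 = 0.333.
A headcount ratio of at most 30% allows at most ⌊0.30 × 9⌋ = 2 poor people.
So at least 3 − 2 = 1 must be lifted.

1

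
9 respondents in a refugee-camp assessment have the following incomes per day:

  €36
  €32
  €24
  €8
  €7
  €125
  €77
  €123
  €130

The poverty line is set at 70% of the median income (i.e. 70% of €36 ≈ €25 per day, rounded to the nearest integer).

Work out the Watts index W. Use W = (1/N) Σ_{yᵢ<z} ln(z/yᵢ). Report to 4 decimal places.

0.2726

Below the line: €7, €8, €24 (q = 3 of N = 9).
Log gaps: ln(25/7) = 1.2730; ln(25/8) = 1.1394; ln(25/24) = 0.0408.
W = 2.453222 / 9 = 0.2726.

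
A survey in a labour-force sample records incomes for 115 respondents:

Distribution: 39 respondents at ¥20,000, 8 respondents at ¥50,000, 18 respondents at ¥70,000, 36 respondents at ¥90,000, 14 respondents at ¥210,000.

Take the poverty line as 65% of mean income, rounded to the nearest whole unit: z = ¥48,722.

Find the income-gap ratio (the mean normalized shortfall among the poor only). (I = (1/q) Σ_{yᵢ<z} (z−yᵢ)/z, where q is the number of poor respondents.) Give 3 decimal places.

0.590

Incomes under z: 39×¥20,000 (q = 39 of N = 115).
Shortfall ratios (z−y)/z: 0.5895 (×39); sum = 22.990805.
The income-gap ratio divides by q (the poor only): 22.990805 / 39 = 0.590.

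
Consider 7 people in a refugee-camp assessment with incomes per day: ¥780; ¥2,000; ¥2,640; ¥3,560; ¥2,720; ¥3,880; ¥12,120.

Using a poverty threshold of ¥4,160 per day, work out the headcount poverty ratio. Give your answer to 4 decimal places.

6 of the 7 people have income below ¥4,160.
H = 6/7 = 0.8571.

0.8571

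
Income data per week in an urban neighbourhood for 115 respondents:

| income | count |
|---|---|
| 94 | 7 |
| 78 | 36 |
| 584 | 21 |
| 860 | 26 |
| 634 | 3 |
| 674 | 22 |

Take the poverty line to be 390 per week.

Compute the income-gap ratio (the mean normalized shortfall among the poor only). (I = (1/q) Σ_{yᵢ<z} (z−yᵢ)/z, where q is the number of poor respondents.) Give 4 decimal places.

Poor units: 36×78, 7×94 (q = 43 of N = 115).
Shortfall ratios (z−y)/z: 0.8000 (×36), 0.7590 (×7); sum = 34.112821.
The income-gap ratio divides by q (the poor only): 34.112821 / 43 = 0.7933.

0.7933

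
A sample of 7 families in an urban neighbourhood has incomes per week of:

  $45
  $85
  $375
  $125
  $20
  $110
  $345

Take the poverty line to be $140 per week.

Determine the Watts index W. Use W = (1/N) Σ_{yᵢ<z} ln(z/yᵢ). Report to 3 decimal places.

0.562

Below z: $20, $45, $85, $110, $125 (q = 5 of N = 7).
Log shortfalls: ln(140/20) = 1.9459; ln(140/45) = 1.1350; ln(140/85) = 0.4990; ln(140/110) = 0.2412; ln(140/125) = 0.1133.
W = 3.934372 / 7 = 0.562.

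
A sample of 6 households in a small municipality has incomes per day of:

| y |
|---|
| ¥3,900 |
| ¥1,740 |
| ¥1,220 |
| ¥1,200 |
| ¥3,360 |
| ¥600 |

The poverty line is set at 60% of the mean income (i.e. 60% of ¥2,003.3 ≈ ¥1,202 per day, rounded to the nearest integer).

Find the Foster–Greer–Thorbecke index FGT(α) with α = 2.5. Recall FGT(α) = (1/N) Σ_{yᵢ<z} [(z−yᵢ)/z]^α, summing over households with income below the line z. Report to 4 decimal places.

Below the line: ¥600, ¥1,200 (q = 2 of N = 6).
Normalized shortfalls: (1202−600)/1202 = 0.5008; (1202−1200)/1202 = 0.0017.
Raised to α = 2.5: 0.17751; 0.00000.
Sum = 0.177513; FGT(2.5) = 0.177513 / 6 = 0.0296.

0.0296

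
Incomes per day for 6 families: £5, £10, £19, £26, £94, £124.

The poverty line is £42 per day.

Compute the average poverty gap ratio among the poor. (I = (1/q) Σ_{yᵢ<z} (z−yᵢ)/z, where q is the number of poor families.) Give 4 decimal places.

Poor units: £5, £10, £19, £26 (q = 4 of N = 6).
Relative gaps: 0.8810, 0.7619, 0.5476, 0.3810; sum = 2.571429.
The income-gap ratio divides by q (the poor only): 2.571429 / 4 = 0.6429.

0.6429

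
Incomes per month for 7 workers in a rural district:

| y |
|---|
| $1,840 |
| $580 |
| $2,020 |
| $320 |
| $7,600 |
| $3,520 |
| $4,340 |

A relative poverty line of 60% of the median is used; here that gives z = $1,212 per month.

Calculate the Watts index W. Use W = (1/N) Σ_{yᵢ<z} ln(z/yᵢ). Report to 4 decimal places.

Incomes under z: $320, $580 (q = 2 of N = 7).
Log gaps: ln(1212/320) = 1.3317; ln(1212/580) = 0.7370.
W = 2.068705 / 7 = 0.2955.

0.2955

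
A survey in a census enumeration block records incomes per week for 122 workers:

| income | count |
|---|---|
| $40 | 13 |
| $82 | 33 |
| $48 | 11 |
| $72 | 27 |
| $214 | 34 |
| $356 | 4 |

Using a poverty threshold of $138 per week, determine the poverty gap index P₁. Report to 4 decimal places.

Incomes under z: 13×$40, 11×$48, 27×$72, 33×$82 (q = 84 of N = 122).
Relative gaps: (138−40)/138 = 0.7101 (×13); (138−48)/138 = 0.6522 (×11); (138−72)/138 = 0.4783 (×27); (138−82)/138 = 0.4058 (×33).
Σ = 42.710145. Dividing by the full population N = 122 gives P₁ = 0.3501.

0.3501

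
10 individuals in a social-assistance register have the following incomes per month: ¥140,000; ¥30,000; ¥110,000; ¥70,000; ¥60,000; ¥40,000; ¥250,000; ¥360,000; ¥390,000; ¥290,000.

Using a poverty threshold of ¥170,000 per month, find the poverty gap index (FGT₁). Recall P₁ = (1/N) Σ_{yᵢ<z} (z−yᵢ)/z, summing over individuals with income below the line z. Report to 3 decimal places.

Below the line: ¥30,000, ¥40,000, ¥60,000, ¥70,000, ¥110,000, ¥140,000 (q = 6 of N = 10).
Shortfall ratios: (170000−30000)/170000 = 0.8235; (170000−40000)/170000 = 0.7647; (170000−60000)/170000 = 0.6471; (170000−70000)/170000 = 0.5882; (170000−110000)/170000 = 0.3529; (170000−140000)/170000 = 0.1765.
Σ = 3.352941. Dividing by the full population N = 10 gives P₁ = 0.335.

0.335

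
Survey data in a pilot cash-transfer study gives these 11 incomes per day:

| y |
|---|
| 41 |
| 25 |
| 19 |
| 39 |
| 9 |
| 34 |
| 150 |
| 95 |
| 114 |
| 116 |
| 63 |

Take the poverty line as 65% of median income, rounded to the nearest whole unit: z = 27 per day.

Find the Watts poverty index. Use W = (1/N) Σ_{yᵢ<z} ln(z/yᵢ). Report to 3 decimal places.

0.139

Below z: 9, 19, 25 (q = 3 of N = 11).
Log gaps: ln(27/9) = 1.0986; ln(27/19) = 0.3514; ln(27/25) = 0.0770.
W = 1.526971 / 11 = 0.139.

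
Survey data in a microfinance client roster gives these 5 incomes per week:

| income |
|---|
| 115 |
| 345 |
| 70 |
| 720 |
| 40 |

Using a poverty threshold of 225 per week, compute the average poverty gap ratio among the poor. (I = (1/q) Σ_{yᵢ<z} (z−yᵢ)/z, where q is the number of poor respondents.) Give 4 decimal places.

Below the line: 40, 70, 115 (q = 3 of N = 5).
Shortfall ratios (z−y)/z: 0.8222, 0.6889, 0.4889; sum = 2.000000.
I averages over the q = 3 poor units only: 2.000000 / 3 = 0.6667.

0.6667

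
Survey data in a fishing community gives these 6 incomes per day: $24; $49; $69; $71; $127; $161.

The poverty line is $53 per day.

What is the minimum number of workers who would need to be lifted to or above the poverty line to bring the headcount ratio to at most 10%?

2

2 of the 6 workers are poor, so H = 2/6 = 0.333.
A headcount ratio of at most 10% allows at most ⌊0.10 × 6⌋ = 0 poor workers.
So at least 2 − 0 = 2 must be lifted.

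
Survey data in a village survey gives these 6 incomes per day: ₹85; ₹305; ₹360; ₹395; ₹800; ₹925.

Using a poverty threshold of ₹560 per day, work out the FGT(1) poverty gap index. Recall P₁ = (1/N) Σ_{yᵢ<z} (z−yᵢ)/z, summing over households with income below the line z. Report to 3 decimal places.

Below the line: ₹85, ₹305, ₹360, ₹395 (q = 4 of N = 6).
Relative gaps: (560−85)/560 = 0.8482; (560−305)/560 = 0.4554; (560−360)/560 = 0.3571; (560−395)/560 = 0.2946.
Sum of shortfalls = 1.955357; P₁ averages over all N: 1.955357 / 6 = 0.326.

0.326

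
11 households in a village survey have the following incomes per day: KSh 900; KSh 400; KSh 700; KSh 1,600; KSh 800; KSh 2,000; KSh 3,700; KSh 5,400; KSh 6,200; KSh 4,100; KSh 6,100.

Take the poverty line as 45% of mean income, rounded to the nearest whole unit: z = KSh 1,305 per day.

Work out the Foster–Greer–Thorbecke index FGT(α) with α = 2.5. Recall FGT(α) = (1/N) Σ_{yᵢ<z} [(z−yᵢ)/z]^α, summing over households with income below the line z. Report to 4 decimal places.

0.0631

Below z: KSh 400, KSh 700, KSh 800, KSh 900 (q = 4 of N = 11).
Relative gaps: (1305−400)/1305 = 0.6935; (1305−700)/1305 = 0.4636; (1305−800)/1305 = 0.3870; (1305−900)/1305 = 0.3103.
Raised to α = 2.5: 0.40049; 0.14634; 0.09315; 0.05366.
Sum = 0.693642; FGT(2.5) = 0.693642 / 11 = 0.0631.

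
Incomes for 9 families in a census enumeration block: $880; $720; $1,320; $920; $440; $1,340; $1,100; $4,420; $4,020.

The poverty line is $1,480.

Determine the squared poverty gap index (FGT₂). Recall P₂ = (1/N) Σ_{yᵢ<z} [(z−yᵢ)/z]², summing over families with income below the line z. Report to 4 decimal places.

Below the line: $440, $720, $880, $920, $1,100, $1,320, $1,340 (q = 7 of N = 9).
Relative gaps: (1480−440)/1480 = 0.7027; (1480−720)/1480 = 0.5135; (1480−880)/1480 = 0.4054; (1480−920)/1480 = 0.3784; (1480−1100)/1480 = 0.2568; (1480−1320)/1480 = 0.1081; (1480−1340)/1480 = 0.0946.
Squared: 0.4938; 0.2637; 0.1644; 0.1432; 0.0659; 0.0117; 0.0089.
Sum = 1.151570; P₂ = 1.151570 / 9 = 0.1280.

0.1280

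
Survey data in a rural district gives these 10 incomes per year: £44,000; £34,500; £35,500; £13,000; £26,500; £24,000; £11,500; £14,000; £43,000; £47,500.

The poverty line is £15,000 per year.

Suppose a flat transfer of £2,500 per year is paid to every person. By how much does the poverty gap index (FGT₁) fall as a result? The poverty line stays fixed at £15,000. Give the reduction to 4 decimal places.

Before: below the line — £11,500, £13,000, £14,000; poverty gap index (FGT₁) = 0.043333.
After the £2,500 transfer: below the line — £14,000; poverty gap index (FGT₁) = 0.006667.
Reduction = 0.043333 − 0.006667 = 0.0367.

0.0367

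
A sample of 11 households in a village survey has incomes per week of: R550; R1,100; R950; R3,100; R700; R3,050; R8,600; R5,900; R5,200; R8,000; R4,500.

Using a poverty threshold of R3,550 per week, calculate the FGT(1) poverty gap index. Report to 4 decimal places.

0.3035

Below z: R550, R700, R950, R1,100, R3,050, R3,100 (q = 6 of N = 11).
Normalized shortfalls: (3550−550)/3550 = 0.8451; (3550−700)/3550 = 0.8028; (3550−950)/3550 = 0.7324; (3550−1100)/3550 = 0.6901; (3550−3050)/3550 = 0.1408; (3550−3100)/3550 = 0.1268.
Sum of shortfalls = 3.338028; P₁ averages over all N: 3.338028 / 11 = 0.3035.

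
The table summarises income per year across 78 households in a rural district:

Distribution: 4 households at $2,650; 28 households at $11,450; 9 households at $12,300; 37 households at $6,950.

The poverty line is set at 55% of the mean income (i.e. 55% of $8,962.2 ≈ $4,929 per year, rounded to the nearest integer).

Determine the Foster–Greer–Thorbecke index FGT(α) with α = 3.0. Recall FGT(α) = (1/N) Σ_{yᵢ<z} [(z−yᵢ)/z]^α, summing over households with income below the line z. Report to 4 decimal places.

0.0051

Incomes under z: 4×$2,650 (q = 4 of N = 78).
Gap ratios (z−y)/z: (4929−2650)/4929 = 0.4624 (×4).
Raised to α = 3.0: 0.09885 (×4).
Sum = 0.395382; FGT(3.0) = 0.395382 / 78 = 0.0051.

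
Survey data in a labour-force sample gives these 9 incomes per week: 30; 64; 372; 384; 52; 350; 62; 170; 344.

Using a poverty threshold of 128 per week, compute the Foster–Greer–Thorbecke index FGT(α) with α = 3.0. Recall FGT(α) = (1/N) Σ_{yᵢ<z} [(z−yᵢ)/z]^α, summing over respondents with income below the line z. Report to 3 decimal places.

Incomes under z: 30, 52, 62, 64 (q = 4 of N = 9).
Relative gaps: (128−30)/128 = 0.7656; (128−52)/128 = 0.5938; (128−62)/128 = 0.5156; (128−64)/128 = 0.5000.
Raised to α = 3.0: 0.44880; 0.20932; 0.13709; 0.12500.
Sum = 0.920204; FGT(3.0) = 0.920204 / 9 = 0.102.

0.102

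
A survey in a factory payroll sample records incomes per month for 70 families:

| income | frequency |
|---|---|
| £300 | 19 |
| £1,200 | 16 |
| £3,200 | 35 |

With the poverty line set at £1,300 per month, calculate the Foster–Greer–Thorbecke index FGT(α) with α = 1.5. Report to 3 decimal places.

Poor units: 19×£300, 16×£1,200 (q = 35 of N = 70).
Normalized shortfalls: (1300−300)/1300 = 0.7692 (×19); (1300−1200)/1300 = 0.0769 (×16).
Raised to α = 1.5: 0.67466 (×19); 0.02133 (×16).
Sum = 13.159894; FGT(1.5) = 13.159894 / 70 = 0.188.

0.188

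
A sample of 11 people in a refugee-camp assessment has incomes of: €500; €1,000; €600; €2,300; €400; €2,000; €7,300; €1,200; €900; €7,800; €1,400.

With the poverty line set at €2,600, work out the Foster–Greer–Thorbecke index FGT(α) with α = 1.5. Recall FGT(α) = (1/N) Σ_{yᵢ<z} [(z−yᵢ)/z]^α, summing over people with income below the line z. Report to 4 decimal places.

0.3681

Incomes under z: €400, €500, €600, €900, €1,000, €1,200, €1,400, €2,000, €2,300 (q = 9 of N = 11).
Shortfall ratios: (2600−400)/2600 = 0.8462; (2600−500)/2600 = 0.8077; (2600−600)/2600 = 0.7692; (2600−900)/2600 = 0.6538; (2600−1000)/2600 = 0.6154; (2600−1200)/2600 = 0.5385; (2600−1400)/2600 = 0.4615; (2600−2000)/2600 = 0.2308; (2600−2300)/2600 = 0.1154.
Raised to α = 1.5: 0.77835; 0.72589; 0.67466; 0.52870; 0.48275; 0.39512; 0.31355; 0.11086; 0.03919.
Sum = 4.049076; FGT(1.5) = 4.049076 / 11 = 0.3681.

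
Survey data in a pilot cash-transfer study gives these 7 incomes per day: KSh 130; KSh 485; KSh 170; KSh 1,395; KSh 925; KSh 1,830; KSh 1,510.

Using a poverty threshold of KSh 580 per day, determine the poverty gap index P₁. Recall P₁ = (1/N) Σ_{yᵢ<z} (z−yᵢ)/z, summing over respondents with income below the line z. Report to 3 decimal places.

Incomes under z: KSh 130, KSh 170, KSh 485 (q = 3 of N = 7).
Gap ratios (z−y)/z: (580−130)/580 = 0.7759; (580−170)/580 = 0.7069; (580−485)/580 = 0.1638.
Σ = 1.646552. Dividing by the full population N = 7 gives P₁ = 0.235.

0.235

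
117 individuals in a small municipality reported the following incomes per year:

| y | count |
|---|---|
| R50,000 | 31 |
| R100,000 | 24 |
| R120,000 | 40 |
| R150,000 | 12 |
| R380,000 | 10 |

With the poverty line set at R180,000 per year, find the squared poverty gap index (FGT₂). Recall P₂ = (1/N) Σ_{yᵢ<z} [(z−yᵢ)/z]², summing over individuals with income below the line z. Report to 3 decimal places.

Below z: 31×R50,000, 24×R100,000, 40×R120,000, 12×R150,000 (q = 107 of N = 117).
Gap ratios (z−y)/z: (180000−50000)/180000 = 0.7222 (×31); (180000−100000)/180000 = 0.4444 (×24); (180000−120000)/180000 = 0.3333 (×40); (180000−150000)/180000 = 0.1667 (×12).
Squared: 0.5216 (×31); 0.1975 (×24); 0.1111 (×40); 0.0278 (×12).
Sum = 25.688272; P₂ = 25.688272 / 117 = 0.220.

0.220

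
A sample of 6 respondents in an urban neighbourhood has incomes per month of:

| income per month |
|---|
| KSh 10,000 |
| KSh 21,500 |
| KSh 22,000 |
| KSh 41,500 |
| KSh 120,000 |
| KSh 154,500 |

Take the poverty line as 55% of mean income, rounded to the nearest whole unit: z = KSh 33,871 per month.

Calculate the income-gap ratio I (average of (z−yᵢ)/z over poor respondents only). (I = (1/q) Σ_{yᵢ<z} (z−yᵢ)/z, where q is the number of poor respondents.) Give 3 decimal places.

0.473

Incomes under z: KSh 10,000, KSh 21,500, KSh 22,000 (q = 3 of N = 6).
Shortfall ratios (z−y)/z: 0.7048, 0.3652, 0.3505; sum = 1.420478.
I averages over the q = 3 poor units only: 1.420478 / 3 = 0.473.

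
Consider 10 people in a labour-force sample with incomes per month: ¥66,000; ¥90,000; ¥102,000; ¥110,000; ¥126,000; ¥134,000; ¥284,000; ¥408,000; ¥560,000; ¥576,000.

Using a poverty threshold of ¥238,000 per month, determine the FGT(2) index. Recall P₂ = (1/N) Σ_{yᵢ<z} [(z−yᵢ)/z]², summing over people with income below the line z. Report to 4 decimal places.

Below z: ¥66,000, ¥90,000, ¥102,000, ¥110,000, ¥126,000, ¥134,000 (q = 6 of N = 10).
Gap ratios (z−y)/z: (238000−66000)/238000 = 0.7227; (238000−90000)/238000 = 0.6218; (238000−102000)/238000 = 0.5714; (238000−110000)/238000 = 0.5378; (238000−126000)/238000 = 0.4706; (238000−134000)/238000 = 0.4370.
Squared: 0.5223; 0.3867; 0.3265; 0.2892; 0.2215; 0.1909.
Sum = 1.937151; P₂ = 1.937151 / 10 = 0.1937.

0.1937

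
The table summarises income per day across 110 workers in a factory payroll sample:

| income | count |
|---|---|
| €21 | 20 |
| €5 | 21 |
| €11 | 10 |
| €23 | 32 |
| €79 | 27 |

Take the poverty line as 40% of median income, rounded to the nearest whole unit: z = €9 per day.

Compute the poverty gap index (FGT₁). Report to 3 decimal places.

Incomes under z: 21×€5 (q = 21 of N = 110).
Relative gaps: (9−5)/9 = 0.4444 (×21).
Σ = 9.333333. Dividing by the full population N = 110 gives P₁ = 0.085.

0.085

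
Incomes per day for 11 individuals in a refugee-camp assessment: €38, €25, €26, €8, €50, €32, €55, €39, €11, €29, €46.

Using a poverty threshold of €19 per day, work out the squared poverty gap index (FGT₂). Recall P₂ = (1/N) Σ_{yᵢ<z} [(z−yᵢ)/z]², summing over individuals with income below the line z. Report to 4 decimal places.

0.0466

Poor units: €8, €11 (q = 2 of N = 11).
Normalized shortfalls: (19−8)/19 = 0.5789; (19−11)/19 = 0.4211.
Squared: 0.3352; 0.1773.
Sum = 0.512465; P₂ = 0.512465 / 11 = 0.0466.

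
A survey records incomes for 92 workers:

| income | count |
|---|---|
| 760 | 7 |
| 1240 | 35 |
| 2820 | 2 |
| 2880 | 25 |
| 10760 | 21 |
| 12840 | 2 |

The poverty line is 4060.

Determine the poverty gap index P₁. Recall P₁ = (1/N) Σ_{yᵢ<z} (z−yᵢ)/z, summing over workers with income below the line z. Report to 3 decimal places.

Below the line: 7×760, 35×1240, 2×2820, 25×2880 (q = 69 of N = 92).
Normalized shortfalls: (4060−760)/4060 = 0.8128 (×7); (4060−1240)/4060 = 0.6946 (×35); (4060−2820)/4060 = 0.3054 (×2); (4060−2880)/4060 = 0.2906 (×25).
Σ = 37.876847. Dividing by the full population N = 92 gives P₁ = 0.412.

0.412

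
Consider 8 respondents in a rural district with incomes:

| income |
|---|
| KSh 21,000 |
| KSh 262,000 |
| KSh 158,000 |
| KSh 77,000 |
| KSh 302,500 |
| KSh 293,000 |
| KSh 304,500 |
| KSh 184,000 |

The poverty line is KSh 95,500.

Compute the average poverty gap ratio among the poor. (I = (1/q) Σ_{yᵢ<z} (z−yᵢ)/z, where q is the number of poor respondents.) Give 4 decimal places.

0.4869

Below z: KSh 21,000, KSh 77,000 (q = 2 of N = 8).
Shortfall ratios (z−y)/z: 0.7801, 0.1937; sum = 0.973822.
I averages over the q = 2 poor units only: 0.973822 / 2 = 0.4869.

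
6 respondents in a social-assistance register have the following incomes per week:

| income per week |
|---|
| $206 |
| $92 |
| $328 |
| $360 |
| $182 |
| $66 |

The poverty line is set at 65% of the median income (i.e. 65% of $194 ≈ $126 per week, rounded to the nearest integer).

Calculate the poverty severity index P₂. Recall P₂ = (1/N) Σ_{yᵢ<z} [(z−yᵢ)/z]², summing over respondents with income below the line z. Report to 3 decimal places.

0.050

Incomes under z: $66, $92 (q = 2 of N = 6).
Relative gaps: (126−66)/126 = 0.4762; (126−92)/126 = 0.2698.
Squared: 0.2268; 0.0728.
Sum = 0.299572; P₂ = 0.299572 / 6 = 0.050.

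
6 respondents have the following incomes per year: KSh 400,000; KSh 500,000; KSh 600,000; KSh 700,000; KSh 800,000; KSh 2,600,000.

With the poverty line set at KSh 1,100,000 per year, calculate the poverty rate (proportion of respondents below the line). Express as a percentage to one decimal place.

83.3%

5 of the 6 respondents have income below KSh 1,100,000.
H = 5/6 = 83.3%.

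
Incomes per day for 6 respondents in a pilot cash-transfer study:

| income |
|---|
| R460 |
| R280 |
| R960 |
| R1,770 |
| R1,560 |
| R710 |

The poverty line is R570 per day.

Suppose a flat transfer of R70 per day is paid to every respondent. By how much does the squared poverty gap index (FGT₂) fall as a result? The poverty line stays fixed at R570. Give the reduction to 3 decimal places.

0.024

Before: below the line — R280, R460; squared poverty gap index (FGT₂) = 0.04935.
After the R70 transfer: below the line — R350, R530; squared poverty gap index (FGT₂) = 0.02565.
Reduction = 0.04935 − 0.02565 = 0.024.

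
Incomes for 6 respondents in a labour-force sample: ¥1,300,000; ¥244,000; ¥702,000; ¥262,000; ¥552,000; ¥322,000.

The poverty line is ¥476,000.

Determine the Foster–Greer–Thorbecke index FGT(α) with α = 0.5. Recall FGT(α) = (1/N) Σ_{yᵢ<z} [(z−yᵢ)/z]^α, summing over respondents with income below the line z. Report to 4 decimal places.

0.3229

Below the line: ¥244,000, ¥262,000, ¥322,000 (q = 3 of N = 6).
Normalized shortfalls: (476000−244000)/476000 = 0.4874; (476000−262000)/476000 = 0.4496; (476000−322000)/476000 = 0.3235.
Raised to α = 0.5: 0.69814; 0.67051; 0.56880.
Sum = 1.937440; FGT(0.5) = 1.937440 / 6 = 0.3229.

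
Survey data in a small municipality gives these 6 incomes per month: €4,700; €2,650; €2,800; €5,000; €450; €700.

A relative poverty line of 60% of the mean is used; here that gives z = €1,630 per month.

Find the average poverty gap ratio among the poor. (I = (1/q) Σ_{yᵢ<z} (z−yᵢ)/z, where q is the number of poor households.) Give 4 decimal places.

Below the line: €450, €700 (q = 2 of N = 6).
Shortfall ratios (z−y)/z: 0.7239, 0.5706; sum = 1.294479.
The income-gap ratio divides by q (the poor only): 1.294479 / 2 = 0.6472.

0.6472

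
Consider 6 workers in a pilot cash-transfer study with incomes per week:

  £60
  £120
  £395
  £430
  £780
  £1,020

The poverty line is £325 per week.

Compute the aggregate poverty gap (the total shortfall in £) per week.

Below the line: £60, £120 (q = 2 of N = 6).
Individual gaps: 325−60 = 265; 325−120 = 205.
Aggregate gap = £470.

£470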